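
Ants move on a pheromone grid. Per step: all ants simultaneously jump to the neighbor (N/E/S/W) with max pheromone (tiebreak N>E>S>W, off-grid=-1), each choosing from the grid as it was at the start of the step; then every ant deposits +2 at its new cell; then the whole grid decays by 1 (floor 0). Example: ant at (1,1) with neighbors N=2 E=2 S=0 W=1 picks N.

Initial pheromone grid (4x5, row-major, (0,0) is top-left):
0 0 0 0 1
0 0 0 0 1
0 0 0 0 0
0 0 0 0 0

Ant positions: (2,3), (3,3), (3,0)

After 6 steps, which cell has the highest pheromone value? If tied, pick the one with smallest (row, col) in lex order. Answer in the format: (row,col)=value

Step 1: ant0:(2,3)->N->(1,3) | ant1:(3,3)->N->(2,3) | ant2:(3,0)->N->(2,0)
  grid max=1 at (1,3)
Step 2: ant0:(1,3)->S->(2,3) | ant1:(2,3)->N->(1,3) | ant2:(2,0)->N->(1,0)
  grid max=2 at (1,3)
Step 3: ant0:(2,3)->N->(1,3) | ant1:(1,3)->S->(2,3) | ant2:(1,0)->N->(0,0)
  grid max=3 at (1,3)
Step 4: ant0:(1,3)->S->(2,3) | ant1:(2,3)->N->(1,3) | ant2:(0,0)->E->(0,1)
  grid max=4 at (1,3)
Step 5: ant0:(2,3)->N->(1,3) | ant1:(1,3)->S->(2,3) | ant2:(0,1)->E->(0,2)
  grid max=5 at (1,3)
Step 6: ant0:(1,3)->S->(2,3) | ant1:(2,3)->N->(1,3) | ant2:(0,2)->E->(0,3)
  grid max=6 at (1,3)
Final grid:
  0 0 0 1 0
  0 0 0 6 0
  0 0 0 6 0
  0 0 0 0 0
Max pheromone 6 at (1,3)

Answer: (1,3)=6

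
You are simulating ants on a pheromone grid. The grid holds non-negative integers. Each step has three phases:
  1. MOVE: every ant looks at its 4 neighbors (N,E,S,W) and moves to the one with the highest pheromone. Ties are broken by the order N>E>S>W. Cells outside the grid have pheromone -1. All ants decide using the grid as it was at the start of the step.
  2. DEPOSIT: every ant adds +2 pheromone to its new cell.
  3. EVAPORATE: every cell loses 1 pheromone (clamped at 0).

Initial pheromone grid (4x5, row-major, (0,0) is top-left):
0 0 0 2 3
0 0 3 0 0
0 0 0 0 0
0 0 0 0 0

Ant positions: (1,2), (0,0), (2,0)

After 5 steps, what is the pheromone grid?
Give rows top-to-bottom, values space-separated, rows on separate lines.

After step 1: ants at (0,2),(0,1),(1,0)
  0 1 1 1 2
  1 0 2 0 0
  0 0 0 0 0
  0 0 0 0 0
After step 2: ants at (1,2),(0,2),(0,0)
  1 0 2 0 1
  0 0 3 0 0
  0 0 0 0 0
  0 0 0 0 0
After step 3: ants at (0,2),(1,2),(0,1)
  0 1 3 0 0
  0 0 4 0 0
  0 0 0 0 0
  0 0 0 0 0
After step 4: ants at (1,2),(0,2),(0,2)
  0 0 6 0 0
  0 0 5 0 0
  0 0 0 0 0
  0 0 0 0 0
After step 5: ants at (0,2),(1,2),(1,2)
  0 0 7 0 0
  0 0 8 0 0
  0 0 0 0 0
  0 0 0 0 0

0 0 7 0 0
0 0 8 0 0
0 0 0 0 0
0 0 0 0 0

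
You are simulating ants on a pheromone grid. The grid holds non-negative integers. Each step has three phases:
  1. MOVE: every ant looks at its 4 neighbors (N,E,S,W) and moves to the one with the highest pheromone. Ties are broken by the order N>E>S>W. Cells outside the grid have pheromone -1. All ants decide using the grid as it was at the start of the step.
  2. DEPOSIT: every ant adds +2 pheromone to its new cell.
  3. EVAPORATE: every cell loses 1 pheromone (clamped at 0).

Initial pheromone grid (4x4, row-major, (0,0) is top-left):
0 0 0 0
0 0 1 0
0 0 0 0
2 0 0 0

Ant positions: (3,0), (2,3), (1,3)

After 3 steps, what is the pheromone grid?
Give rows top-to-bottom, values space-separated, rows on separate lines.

After step 1: ants at (2,0),(1,3),(1,2)
  0 0 0 0
  0 0 2 1
  1 0 0 0
  1 0 0 0
After step 2: ants at (3,0),(1,2),(1,3)
  0 0 0 0
  0 0 3 2
  0 0 0 0
  2 0 0 0
After step 3: ants at (2,0),(1,3),(1,2)
  0 0 0 0
  0 0 4 3
  1 0 0 0
  1 0 0 0

0 0 0 0
0 0 4 3
1 0 0 0
1 0 0 0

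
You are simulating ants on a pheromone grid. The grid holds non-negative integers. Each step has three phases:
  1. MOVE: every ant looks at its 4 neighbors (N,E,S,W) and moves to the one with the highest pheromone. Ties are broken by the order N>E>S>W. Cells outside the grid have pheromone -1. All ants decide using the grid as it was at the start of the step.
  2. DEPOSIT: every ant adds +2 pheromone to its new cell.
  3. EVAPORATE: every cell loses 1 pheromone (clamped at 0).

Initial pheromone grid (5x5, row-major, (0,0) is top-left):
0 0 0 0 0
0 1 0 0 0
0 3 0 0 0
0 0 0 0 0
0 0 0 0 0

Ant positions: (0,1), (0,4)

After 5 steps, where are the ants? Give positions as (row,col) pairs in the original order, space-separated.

Step 1: ant0:(0,1)->S->(1,1) | ant1:(0,4)->S->(1,4)
  grid max=2 at (1,1)
Step 2: ant0:(1,1)->S->(2,1) | ant1:(1,4)->N->(0,4)
  grid max=3 at (2,1)
Step 3: ant0:(2,1)->N->(1,1) | ant1:(0,4)->S->(1,4)
  grid max=2 at (1,1)
Step 4: ant0:(1,1)->S->(2,1) | ant1:(1,4)->N->(0,4)
  grid max=3 at (2,1)
Step 5: ant0:(2,1)->N->(1,1) | ant1:(0,4)->S->(1,4)
  grid max=2 at (1,1)

(1,1) (1,4)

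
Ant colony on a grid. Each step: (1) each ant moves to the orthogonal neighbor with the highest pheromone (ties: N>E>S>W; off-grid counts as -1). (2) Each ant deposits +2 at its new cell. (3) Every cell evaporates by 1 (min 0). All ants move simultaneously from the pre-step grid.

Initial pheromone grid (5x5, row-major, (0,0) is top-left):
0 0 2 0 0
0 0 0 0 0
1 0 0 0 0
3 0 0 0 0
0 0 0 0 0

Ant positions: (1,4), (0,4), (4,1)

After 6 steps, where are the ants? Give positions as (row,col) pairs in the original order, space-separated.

Step 1: ant0:(1,4)->N->(0,4) | ant1:(0,4)->S->(1,4) | ant2:(4,1)->N->(3,1)
  grid max=2 at (3,0)
Step 2: ant0:(0,4)->S->(1,4) | ant1:(1,4)->N->(0,4) | ant2:(3,1)->W->(3,0)
  grid max=3 at (3,0)
Step 3: ant0:(1,4)->N->(0,4) | ant1:(0,4)->S->(1,4) | ant2:(3,0)->N->(2,0)
  grid max=3 at (0,4)
Step 4: ant0:(0,4)->S->(1,4) | ant1:(1,4)->N->(0,4) | ant2:(2,0)->S->(3,0)
  grid max=4 at (0,4)
Step 5: ant0:(1,4)->N->(0,4) | ant1:(0,4)->S->(1,4) | ant2:(3,0)->N->(2,0)
  grid max=5 at (0,4)
Step 6: ant0:(0,4)->S->(1,4) | ant1:(1,4)->N->(0,4) | ant2:(2,0)->S->(3,0)
  grid max=6 at (0,4)

(1,4) (0,4) (3,0)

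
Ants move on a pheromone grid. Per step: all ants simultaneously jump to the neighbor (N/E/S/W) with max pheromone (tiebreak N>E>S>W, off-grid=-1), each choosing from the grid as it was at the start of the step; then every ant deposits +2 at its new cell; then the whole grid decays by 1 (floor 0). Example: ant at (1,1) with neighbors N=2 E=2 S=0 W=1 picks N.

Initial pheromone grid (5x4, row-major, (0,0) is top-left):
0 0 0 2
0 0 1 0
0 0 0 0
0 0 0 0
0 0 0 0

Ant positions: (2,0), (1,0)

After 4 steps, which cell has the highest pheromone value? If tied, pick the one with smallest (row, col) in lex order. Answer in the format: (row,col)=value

Step 1: ant0:(2,0)->N->(1,0) | ant1:(1,0)->N->(0,0)
  grid max=1 at (0,0)
Step 2: ant0:(1,0)->N->(0,0) | ant1:(0,0)->S->(1,0)
  grid max=2 at (0,0)
Step 3: ant0:(0,0)->S->(1,0) | ant1:(1,0)->N->(0,0)
  grid max=3 at (0,0)
Step 4: ant0:(1,0)->N->(0,0) | ant1:(0,0)->S->(1,0)
  grid max=4 at (0,0)
Final grid:
  4 0 0 0
  4 0 0 0
  0 0 0 0
  0 0 0 0
  0 0 0 0
Max pheromone 4 at (0,0)

Answer: (0,0)=4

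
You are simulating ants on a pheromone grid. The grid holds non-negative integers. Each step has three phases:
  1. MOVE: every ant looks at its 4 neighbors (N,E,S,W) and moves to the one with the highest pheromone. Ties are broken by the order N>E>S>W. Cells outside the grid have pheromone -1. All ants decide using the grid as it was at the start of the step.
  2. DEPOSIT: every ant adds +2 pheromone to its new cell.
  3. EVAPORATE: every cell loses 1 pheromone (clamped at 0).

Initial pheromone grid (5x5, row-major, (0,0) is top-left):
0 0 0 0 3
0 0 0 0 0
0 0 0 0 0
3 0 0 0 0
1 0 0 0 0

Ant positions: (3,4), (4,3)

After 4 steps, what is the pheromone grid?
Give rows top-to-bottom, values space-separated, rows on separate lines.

After step 1: ants at (2,4),(3,3)
  0 0 0 0 2
  0 0 0 0 0
  0 0 0 0 1
  2 0 0 1 0
  0 0 0 0 0
After step 2: ants at (1,4),(2,3)
  0 0 0 0 1
  0 0 0 0 1
  0 0 0 1 0
  1 0 0 0 0
  0 0 0 0 0
After step 3: ants at (0,4),(1,3)
  0 0 0 0 2
  0 0 0 1 0
  0 0 0 0 0
  0 0 0 0 0
  0 0 0 0 0
After step 4: ants at (1,4),(0,3)
  0 0 0 1 1
  0 0 0 0 1
  0 0 0 0 0
  0 0 0 0 0
  0 0 0 0 0

0 0 0 1 1
0 0 0 0 1
0 0 0 0 0
0 0 0 0 0
0 0 0 0 0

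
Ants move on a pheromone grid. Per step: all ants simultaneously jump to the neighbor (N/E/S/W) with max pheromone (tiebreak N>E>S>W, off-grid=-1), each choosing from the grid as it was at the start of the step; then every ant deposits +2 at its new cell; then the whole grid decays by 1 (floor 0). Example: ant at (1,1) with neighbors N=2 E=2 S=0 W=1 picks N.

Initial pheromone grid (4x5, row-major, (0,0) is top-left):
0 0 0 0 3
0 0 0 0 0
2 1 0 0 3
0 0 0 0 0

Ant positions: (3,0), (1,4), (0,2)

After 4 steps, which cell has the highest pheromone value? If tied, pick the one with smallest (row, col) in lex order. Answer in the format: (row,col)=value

Answer: (0,4)=7

Derivation:
Step 1: ant0:(3,0)->N->(2,0) | ant1:(1,4)->N->(0,4) | ant2:(0,2)->E->(0,3)
  grid max=4 at (0,4)
Step 2: ant0:(2,0)->N->(1,0) | ant1:(0,4)->W->(0,3) | ant2:(0,3)->E->(0,4)
  grid max=5 at (0,4)
Step 3: ant0:(1,0)->S->(2,0) | ant1:(0,3)->E->(0,4) | ant2:(0,4)->W->(0,3)
  grid max=6 at (0,4)
Step 4: ant0:(2,0)->N->(1,0) | ant1:(0,4)->W->(0,3) | ant2:(0,3)->E->(0,4)
  grid max=7 at (0,4)
Final grid:
  0 0 0 4 7
  1 0 0 0 0
  2 0 0 0 0
  0 0 0 0 0
Max pheromone 7 at (0,4)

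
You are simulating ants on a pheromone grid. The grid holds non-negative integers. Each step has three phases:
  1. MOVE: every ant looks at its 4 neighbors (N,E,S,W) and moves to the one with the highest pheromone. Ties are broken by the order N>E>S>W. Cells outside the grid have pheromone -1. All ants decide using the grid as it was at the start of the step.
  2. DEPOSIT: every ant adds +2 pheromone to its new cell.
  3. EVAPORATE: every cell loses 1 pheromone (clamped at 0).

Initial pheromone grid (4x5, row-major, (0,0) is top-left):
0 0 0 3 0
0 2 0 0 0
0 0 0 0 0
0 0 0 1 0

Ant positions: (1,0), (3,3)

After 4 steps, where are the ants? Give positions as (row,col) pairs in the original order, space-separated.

Step 1: ant0:(1,0)->E->(1,1) | ant1:(3,3)->N->(2,3)
  grid max=3 at (1,1)
Step 2: ant0:(1,1)->N->(0,1) | ant1:(2,3)->N->(1,3)
  grid max=2 at (1,1)
Step 3: ant0:(0,1)->S->(1,1) | ant1:(1,3)->N->(0,3)
  grid max=3 at (1,1)
Step 4: ant0:(1,1)->N->(0,1) | ant1:(0,3)->E->(0,4)
  grid max=2 at (1,1)

(0,1) (0,4)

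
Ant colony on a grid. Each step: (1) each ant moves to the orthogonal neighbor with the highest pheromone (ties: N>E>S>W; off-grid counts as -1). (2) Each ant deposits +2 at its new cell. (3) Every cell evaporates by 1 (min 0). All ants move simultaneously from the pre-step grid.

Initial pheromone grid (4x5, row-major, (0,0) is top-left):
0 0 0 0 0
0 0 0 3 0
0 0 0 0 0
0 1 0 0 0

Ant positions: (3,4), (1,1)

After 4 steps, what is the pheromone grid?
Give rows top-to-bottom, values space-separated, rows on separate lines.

After step 1: ants at (2,4),(0,1)
  0 1 0 0 0
  0 0 0 2 0
  0 0 0 0 1
  0 0 0 0 0
After step 2: ants at (1,4),(0,2)
  0 0 1 0 0
  0 0 0 1 1
  0 0 0 0 0
  0 0 0 0 0
After step 3: ants at (1,3),(0,3)
  0 0 0 1 0
  0 0 0 2 0
  0 0 0 0 0
  0 0 0 0 0
After step 4: ants at (0,3),(1,3)
  0 0 0 2 0
  0 0 0 3 0
  0 0 0 0 0
  0 0 0 0 0

0 0 0 2 0
0 0 0 3 0
0 0 0 0 0
0 0 0 0 0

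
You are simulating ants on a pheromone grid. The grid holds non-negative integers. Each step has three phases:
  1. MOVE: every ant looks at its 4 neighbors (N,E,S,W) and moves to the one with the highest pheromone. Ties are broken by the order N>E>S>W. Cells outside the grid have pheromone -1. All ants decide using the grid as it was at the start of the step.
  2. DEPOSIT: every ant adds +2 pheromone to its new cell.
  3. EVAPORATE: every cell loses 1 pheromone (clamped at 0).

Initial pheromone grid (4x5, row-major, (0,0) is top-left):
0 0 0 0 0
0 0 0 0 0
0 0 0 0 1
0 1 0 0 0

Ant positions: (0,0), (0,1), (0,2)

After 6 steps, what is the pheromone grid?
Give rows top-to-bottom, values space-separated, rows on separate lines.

After step 1: ants at (0,1),(0,2),(0,3)
  0 1 1 1 0
  0 0 0 0 0
  0 0 0 0 0
  0 0 0 0 0
After step 2: ants at (0,2),(0,3),(0,2)
  0 0 4 2 0
  0 0 0 0 0
  0 0 0 0 0
  0 0 0 0 0
After step 3: ants at (0,3),(0,2),(0,3)
  0 0 5 5 0
  0 0 0 0 0
  0 0 0 0 0
  0 0 0 0 0
After step 4: ants at (0,2),(0,3),(0,2)
  0 0 8 6 0
  0 0 0 0 0
  0 0 0 0 0
  0 0 0 0 0
After step 5: ants at (0,3),(0,2),(0,3)
  0 0 9 9 0
  0 0 0 0 0
  0 0 0 0 0
  0 0 0 0 0
After step 6: ants at (0,2),(0,3),(0,2)
  0 0 12 10 0
  0 0 0 0 0
  0 0 0 0 0
  0 0 0 0 0

0 0 12 10 0
0 0 0 0 0
0 0 0 0 0
0 0 0 0 0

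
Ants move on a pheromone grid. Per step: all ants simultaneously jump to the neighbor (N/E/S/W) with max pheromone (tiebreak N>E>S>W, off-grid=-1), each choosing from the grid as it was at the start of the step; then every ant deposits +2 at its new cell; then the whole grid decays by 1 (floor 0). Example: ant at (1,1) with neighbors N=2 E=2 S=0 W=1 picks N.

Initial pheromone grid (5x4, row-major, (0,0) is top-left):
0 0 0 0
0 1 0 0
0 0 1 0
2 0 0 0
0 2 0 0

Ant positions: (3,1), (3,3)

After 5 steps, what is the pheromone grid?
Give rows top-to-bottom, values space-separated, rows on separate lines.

After step 1: ants at (4,1),(2,3)
  0 0 0 0
  0 0 0 0
  0 0 0 1
  1 0 0 0
  0 3 0 0
After step 2: ants at (3,1),(1,3)
  0 0 0 0
  0 0 0 1
  0 0 0 0
  0 1 0 0
  0 2 0 0
After step 3: ants at (4,1),(0,3)
  0 0 0 1
  0 0 0 0
  0 0 0 0
  0 0 0 0
  0 3 0 0
After step 4: ants at (3,1),(1,3)
  0 0 0 0
  0 0 0 1
  0 0 0 0
  0 1 0 0
  0 2 0 0
After step 5: ants at (4,1),(0,3)
  0 0 0 1
  0 0 0 0
  0 0 0 0
  0 0 0 0
  0 3 0 0

0 0 0 1
0 0 0 0
0 0 0 0
0 0 0 0
0 3 0 0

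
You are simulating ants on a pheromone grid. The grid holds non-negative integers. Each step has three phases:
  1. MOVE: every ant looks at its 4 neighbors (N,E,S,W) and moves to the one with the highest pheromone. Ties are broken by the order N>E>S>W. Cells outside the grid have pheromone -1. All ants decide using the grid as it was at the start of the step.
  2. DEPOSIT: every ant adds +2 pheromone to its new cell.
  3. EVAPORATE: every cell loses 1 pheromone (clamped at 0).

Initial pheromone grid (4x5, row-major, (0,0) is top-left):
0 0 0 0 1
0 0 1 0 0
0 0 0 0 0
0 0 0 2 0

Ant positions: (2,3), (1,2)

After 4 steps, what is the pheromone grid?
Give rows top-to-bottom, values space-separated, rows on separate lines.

After step 1: ants at (3,3),(0,2)
  0 0 1 0 0
  0 0 0 0 0
  0 0 0 0 0
  0 0 0 3 0
After step 2: ants at (2,3),(0,3)
  0 0 0 1 0
  0 0 0 0 0
  0 0 0 1 0
  0 0 0 2 0
After step 3: ants at (3,3),(0,4)
  0 0 0 0 1
  0 0 0 0 0
  0 0 0 0 0
  0 0 0 3 0
After step 4: ants at (2,3),(1,4)
  0 0 0 0 0
  0 0 0 0 1
  0 0 0 1 0
  0 0 0 2 0

0 0 0 0 0
0 0 0 0 1
0 0 0 1 0
0 0 0 2 0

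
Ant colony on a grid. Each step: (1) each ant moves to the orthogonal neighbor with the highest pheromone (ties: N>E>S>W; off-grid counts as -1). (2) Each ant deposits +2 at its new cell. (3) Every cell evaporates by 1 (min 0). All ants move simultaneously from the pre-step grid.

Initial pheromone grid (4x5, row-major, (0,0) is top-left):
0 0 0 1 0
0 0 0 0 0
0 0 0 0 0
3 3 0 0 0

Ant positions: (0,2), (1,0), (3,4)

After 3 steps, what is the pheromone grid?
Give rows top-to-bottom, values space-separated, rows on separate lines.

After step 1: ants at (0,3),(0,0),(2,4)
  1 0 0 2 0
  0 0 0 0 0
  0 0 0 0 1
  2 2 0 0 0
After step 2: ants at (0,4),(0,1),(1,4)
  0 1 0 1 1
  0 0 0 0 1
  0 0 0 0 0
  1 1 0 0 0
After step 3: ants at (1,4),(0,2),(0,4)
  0 0 1 0 2
  0 0 0 0 2
  0 0 0 0 0
  0 0 0 0 0

0 0 1 0 2
0 0 0 0 2
0 0 0 0 0
0 0 0 0 0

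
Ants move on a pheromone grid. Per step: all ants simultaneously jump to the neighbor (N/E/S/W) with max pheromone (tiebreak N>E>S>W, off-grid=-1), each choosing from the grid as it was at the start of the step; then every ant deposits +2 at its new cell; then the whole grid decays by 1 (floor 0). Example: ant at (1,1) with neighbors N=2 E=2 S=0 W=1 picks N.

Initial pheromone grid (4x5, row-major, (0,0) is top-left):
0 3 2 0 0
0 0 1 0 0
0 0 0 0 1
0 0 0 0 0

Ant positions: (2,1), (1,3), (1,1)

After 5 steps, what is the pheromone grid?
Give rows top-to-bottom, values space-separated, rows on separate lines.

After step 1: ants at (1,1),(1,2),(0,1)
  0 4 1 0 0
  0 1 2 0 0
  0 0 0 0 0
  0 0 0 0 0
After step 2: ants at (0,1),(0,2),(0,2)
  0 5 4 0 0
  0 0 1 0 0
  0 0 0 0 0
  0 0 0 0 0
After step 3: ants at (0,2),(0,1),(0,1)
  0 8 5 0 0
  0 0 0 0 0
  0 0 0 0 0
  0 0 0 0 0
After step 4: ants at (0,1),(0,2),(0,2)
  0 9 8 0 0
  0 0 0 0 0
  0 0 0 0 0
  0 0 0 0 0
After step 5: ants at (0,2),(0,1),(0,1)
  0 12 9 0 0
  0 0 0 0 0
  0 0 0 0 0
  0 0 0 0 0

0 12 9 0 0
0 0 0 0 0
0 0 0 0 0
0 0 0 0 0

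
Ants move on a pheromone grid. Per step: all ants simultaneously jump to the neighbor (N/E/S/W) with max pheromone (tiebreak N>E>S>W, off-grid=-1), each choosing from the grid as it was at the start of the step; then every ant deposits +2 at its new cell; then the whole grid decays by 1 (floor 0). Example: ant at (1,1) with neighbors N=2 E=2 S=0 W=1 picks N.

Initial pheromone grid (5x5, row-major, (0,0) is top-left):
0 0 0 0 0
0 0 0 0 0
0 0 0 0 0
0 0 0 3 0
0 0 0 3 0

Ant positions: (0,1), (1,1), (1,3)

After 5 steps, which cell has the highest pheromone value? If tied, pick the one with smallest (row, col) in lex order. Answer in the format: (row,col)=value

Answer: (0,2)=9

Derivation:
Step 1: ant0:(0,1)->E->(0,2) | ant1:(1,1)->N->(0,1) | ant2:(1,3)->N->(0,3)
  grid max=2 at (3,3)
Step 2: ant0:(0,2)->E->(0,3) | ant1:(0,1)->E->(0,2) | ant2:(0,3)->W->(0,2)
  grid max=4 at (0,2)
Step 3: ant0:(0,3)->W->(0,2) | ant1:(0,2)->E->(0,3) | ant2:(0,2)->E->(0,3)
  grid max=5 at (0,2)
Step 4: ant0:(0,2)->E->(0,3) | ant1:(0,3)->W->(0,2) | ant2:(0,3)->W->(0,2)
  grid max=8 at (0,2)
Step 5: ant0:(0,3)->W->(0,2) | ant1:(0,2)->E->(0,3) | ant2:(0,2)->E->(0,3)
  grid max=9 at (0,2)
Final grid:
  0 0 9 9 0
  0 0 0 0 0
  0 0 0 0 0
  0 0 0 0 0
  0 0 0 0 0
Max pheromone 9 at (0,2)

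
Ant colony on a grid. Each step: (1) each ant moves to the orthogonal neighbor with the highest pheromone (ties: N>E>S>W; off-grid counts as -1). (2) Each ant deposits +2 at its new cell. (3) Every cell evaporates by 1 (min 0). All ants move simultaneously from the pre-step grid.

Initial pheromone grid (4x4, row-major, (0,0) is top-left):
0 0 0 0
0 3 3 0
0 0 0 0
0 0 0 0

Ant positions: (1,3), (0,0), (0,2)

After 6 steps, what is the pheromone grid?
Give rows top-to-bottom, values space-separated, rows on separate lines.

After step 1: ants at (1,2),(0,1),(1,2)
  0 1 0 0
  0 2 6 0
  0 0 0 0
  0 0 0 0
After step 2: ants at (1,1),(1,1),(1,1)
  0 0 0 0
  0 7 5 0
  0 0 0 0
  0 0 0 0
After step 3: ants at (1,2),(1,2),(1,2)
  0 0 0 0
  0 6 10 0
  0 0 0 0
  0 0 0 0
After step 4: ants at (1,1),(1,1),(1,1)
  0 0 0 0
  0 11 9 0
  0 0 0 0
  0 0 0 0
After step 5: ants at (1,2),(1,2),(1,2)
  0 0 0 0
  0 10 14 0
  0 0 0 0
  0 0 0 0
After step 6: ants at (1,1),(1,1),(1,1)
  0 0 0 0
  0 15 13 0
  0 0 0 0
  0 0 0 0

0 0 0 0
0 15 13 0
0 0 0 0
0 0 0 0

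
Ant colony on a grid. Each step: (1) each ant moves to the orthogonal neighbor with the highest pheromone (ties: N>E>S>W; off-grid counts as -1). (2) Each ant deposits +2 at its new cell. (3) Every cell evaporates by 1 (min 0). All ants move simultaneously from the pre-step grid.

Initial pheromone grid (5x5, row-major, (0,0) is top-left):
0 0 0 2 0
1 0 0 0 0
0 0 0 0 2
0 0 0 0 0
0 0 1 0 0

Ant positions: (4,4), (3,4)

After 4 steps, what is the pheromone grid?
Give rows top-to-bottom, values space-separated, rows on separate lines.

After step 1: ants at (3,4),(2,4)
  0 0 0 1 0
  0 0 0 0 0
  0 0 0 0 3
  0 0 0 0 1
  0 0 0 0 0
After step 2: ants at (2,4),(3,4)
  0 0 0 0 0
  0 0 0 0 0
  0 0 0 0 4
  0 0 0 0 2
  0 0 0 0 0
After step 3: ants at (3,4),(2,4)
  0 0 0 0 0
  0 0 0 0 0
  0 0 0 0 5
  0 0 0 0 3
  0 0 0 0 0
After step 4: ants at (2,4),(3,4)
  0 0 0 0 0
  0 0 0 0 0
  0 0 0 0 6
  0 0 0 0 4
  0 0 0 0 0

0 0 0 0 0
0 0 0 0 0
0 0 0 0 6
0 0 0 0 4
0 0 0 0 0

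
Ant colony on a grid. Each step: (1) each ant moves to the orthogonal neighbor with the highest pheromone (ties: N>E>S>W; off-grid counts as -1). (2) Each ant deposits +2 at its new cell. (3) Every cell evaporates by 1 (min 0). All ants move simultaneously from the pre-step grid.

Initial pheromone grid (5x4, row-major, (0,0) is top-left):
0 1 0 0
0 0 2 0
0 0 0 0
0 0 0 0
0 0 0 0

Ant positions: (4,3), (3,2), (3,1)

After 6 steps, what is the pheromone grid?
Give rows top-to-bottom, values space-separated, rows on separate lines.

After step 1: ants at (3,3),(2,2),(2,1)
  0 0 0 0
  0 0 1 0
  0 1 1 0
  0 0 0 1
  0 0 0 0
After step 2: ants at (2,3),(1,2),(2,2)
  0 0 0 0
  0 0 2 0
  0 0 2 1
  0 0 0 0
  0 0 0 0
After step 3: ants at (2,2),(2,2),(1,2)
  0 0 0 0
  0 0 3 0
  0 0 5 0
  0 0 0 0
  0 0 0 0
After step 4: ants at (1,2),(1,2),(2,2)
  0 0 0 0
  0 0 6 0
  0 0 6 0
  0 0 0 0
  0 0 0 0
After step 5: ants at (2,2),(2,2),(1,2)
  0 0 0 0
  0 0 7 0
  0 0 9 0
  0 0 0 0
  0 0 0 0
After step 6: ants at (1,2),(1,2),(2,2)
  0 0 0 0
  0 0 10 0
  0 0 10 0
  0 0 0 0
  0 0 0 0

0 0 0 0
0 0 10 0
0 0 10 0
0 0 0 0
0 0 0 0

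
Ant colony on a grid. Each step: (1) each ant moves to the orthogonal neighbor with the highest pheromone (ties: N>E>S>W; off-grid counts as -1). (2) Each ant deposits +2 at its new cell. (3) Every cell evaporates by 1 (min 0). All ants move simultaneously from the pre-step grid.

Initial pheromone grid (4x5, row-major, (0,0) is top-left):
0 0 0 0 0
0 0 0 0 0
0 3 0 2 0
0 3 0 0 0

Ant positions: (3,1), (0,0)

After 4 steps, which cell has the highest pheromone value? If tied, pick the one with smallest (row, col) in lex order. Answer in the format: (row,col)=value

Answer: (2,1)=3

Derivation:
Step 1: ant0:(3,1)->N->(2,1) | ant1:(0,0)->E->(0,1)
  grid max=4 at (2,1)
Step 2: ant0:(2,1)->S->(3,1) | ant1:(0,1)->E->(0,2)
  grid max=3 at (2,1)
Step 3: ant0:(3,1)->N->(2,1) | ant1:(0,2)->E->(0,3)
  grid max=4 at (2,1)
Step 4: ant0:(2,1)->S->(3,1) | ant1:(0,3)->E->(0,4)
  grid max=3 at (2,1)
Final grid:
  0 0 0 0 1
  0 0 0 0 0
  0 3 0 0 0
  0 3 0 0 0
Max pheromone 3 at (2,1)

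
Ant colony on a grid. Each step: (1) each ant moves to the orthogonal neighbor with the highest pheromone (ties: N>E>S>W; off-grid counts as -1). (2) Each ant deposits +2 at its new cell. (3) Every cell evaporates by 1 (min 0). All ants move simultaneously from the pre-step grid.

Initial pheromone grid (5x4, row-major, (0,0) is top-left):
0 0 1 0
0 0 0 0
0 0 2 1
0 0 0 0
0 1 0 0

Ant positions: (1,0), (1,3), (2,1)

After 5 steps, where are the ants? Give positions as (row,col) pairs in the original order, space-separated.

Step 1: ant0:(1,0)->N->(0,0) | ant1:(1,3)->S->(2,3) | ant2:(2,1)->E->(2,2)
  grid max=3 at (2,2)
Step 2: ant0:(0,0)->E->(0,1) | ant1:(2,3)->W->(2,2) | ant2:(2,2)->E->(2,3)
  grid max=4 at (2,2)
Step 3: ant0:(0,1)->E->(0,2) | ant1:(2,2)->E->(2,3) | ant2:(2,3)->W->(2,2)
  grid max=5 at (2,2)
Step 4: ant0:(0,2)->E->(0,3) | ant1:(2,3)->W->(2,2) | ant2:(2,2)->E->(2,3)
  grid max=6 at (2,2)
Step 5: ant0:(0,3)->S->(1,3) | ant1:(2,2)->E->(2,3) | ant2:(2,3)->W->(2,2)
  grid max=7 at (2,2)

(1,3) (2,3) (2,2)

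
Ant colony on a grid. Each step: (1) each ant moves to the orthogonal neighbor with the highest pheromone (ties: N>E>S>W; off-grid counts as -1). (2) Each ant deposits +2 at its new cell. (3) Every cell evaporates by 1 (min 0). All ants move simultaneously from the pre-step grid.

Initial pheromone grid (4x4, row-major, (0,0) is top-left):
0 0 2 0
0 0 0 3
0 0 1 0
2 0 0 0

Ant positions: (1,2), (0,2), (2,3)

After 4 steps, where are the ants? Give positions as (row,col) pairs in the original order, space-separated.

Step 1: ant0:(1,2)->E->(1,3) | ant1:(0,2)->E->(0,3) | ant2:(2,3)->N->(1,3)
  grid max=6 at (1,3)
Step 2: ant0:(1,3)->N->(0,3) | ant1:(0,3)->S->(1,3) | ant2:(1,3)->N->(0,3)
  grid max=7 at (1,3)
Step 3: ant0:(0,3)->S->(1,3) | ant1:(1,3)->N->(0,3) | ant2:(0,3)->S->(1,3)
  grid max=10 at (1,3)
Step 4: ant0:(1,3)->N->(0,3) | ant1:(0,3)->S->(1,3) | ant2:(1,3)->N->(0,3)
  grid max=11 at (1,3)

(0,3) (1,3) (0,3)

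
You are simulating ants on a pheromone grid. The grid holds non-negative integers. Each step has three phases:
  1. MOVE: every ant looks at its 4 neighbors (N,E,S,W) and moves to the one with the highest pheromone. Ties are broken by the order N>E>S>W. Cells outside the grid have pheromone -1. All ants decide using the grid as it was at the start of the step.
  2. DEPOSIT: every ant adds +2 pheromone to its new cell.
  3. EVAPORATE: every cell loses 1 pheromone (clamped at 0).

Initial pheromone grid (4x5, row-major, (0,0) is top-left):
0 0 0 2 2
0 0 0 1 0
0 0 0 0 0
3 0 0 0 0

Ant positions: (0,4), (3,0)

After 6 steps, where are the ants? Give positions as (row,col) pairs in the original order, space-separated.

Step 1: ant0:(0,4)->W->(0,3) | ant1:(3,0)->N->(2,0)
  grid max=3 at (0,3)
Step 2: ant0:(0,3)->E->(0,4) | ant1:(2,0)->S->(3,0)
  grid max=3 at (3,0)
Step 3: ant0:(0,4)->W->(0,3) | ant1:(3,0)->N->(2,0)
  grid max=3 at (0,3)
Step 4: ant0:(0,3)->E->(0,4) | ant1:(2,0)->S->(3,0)
  grid max=3 at (3,0)
Step 5: ant0:(0,4)->W->(0,3) | ant1:(3,0)->N->(2,0)
  grid max=3 at (0,3)
Step 6: ant0:(0,3)->E->(0,4) | ant1:(2,0)->S->(3,0)
  grid max=3 at (3,0)

(0,4) (3,0)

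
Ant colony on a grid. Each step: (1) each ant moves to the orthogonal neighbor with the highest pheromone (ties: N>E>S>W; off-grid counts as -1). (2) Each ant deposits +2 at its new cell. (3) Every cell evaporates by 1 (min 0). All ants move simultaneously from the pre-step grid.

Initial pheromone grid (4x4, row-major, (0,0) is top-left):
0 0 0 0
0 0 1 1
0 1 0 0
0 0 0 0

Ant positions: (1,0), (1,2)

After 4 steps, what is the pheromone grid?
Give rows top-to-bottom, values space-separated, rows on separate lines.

After step 1: ants at (0,0),(1,3)
  1 0 0 0
  0 0 0 2
  0 0 0 0
  0 0 0 0
After step 2: ants at (0,1),(0,3)
  0 1 0 1
  0 0 0 1
  0 0 0 0
  0 0 0 0
After step 3: ants at (0,2),(1,3)
  0 0 1 0
  0 0 0 2
  0 0 0 0
  0 0 0 0
After step 4: ants at (0,3),(0,3)
  0 0 0 3
  0 0 0 1
  0 0 0 0
  0 0 0 0

0 0 0 3
0 0 0 1
0 0 0 0
0 0 0 0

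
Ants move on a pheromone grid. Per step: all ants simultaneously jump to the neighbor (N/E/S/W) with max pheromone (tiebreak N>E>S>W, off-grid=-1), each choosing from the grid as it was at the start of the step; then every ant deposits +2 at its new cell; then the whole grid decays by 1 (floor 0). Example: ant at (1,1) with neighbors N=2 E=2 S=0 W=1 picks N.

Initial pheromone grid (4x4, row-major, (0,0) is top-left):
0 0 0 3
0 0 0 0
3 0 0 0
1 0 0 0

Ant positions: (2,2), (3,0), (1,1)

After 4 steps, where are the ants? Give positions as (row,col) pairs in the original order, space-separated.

Step 1: ant0:(2,2)->N->(1,2) | ant1:(3,0)->N->(2,0) | ant2:(1,1)->N->(0,1)
  grid max=4 at (2,0)
Step 2: ant0:(1,2)->N->(0,2) | ant1:(2,0)->N->(1,0) | ant2:(0,1)->E->(0,2)
  grid max=3 at (0,2)
Step 3: ant0:(0,2)->E->(0,3) | ant1:(1,0)->S->(2,0) | ant2:(0,2)->E->(0,3)
  grid max=4 at (0,3)
Step 4: ant0:(0,3)->W->(0,2) | ant1:(2,0)->N->(1,0) | ant2:(0,3)->W->(0,2)
  grid max=5 at (0,2)

(0,2) (1,0) (0,2)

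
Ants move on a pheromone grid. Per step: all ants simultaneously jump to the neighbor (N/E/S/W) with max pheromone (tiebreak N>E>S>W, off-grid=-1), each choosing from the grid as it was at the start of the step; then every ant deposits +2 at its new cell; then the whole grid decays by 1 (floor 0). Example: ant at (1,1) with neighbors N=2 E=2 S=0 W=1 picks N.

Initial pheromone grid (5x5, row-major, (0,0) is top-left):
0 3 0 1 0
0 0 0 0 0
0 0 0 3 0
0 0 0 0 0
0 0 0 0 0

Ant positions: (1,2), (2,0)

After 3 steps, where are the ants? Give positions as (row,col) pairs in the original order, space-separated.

Step 1: ant0:(1,2)->N->(0,2) | ant1:(2,0)->N->(1,0)
  grid max=2 at (0,1)
Step 2: ant0:(0,2)->W->(0,1) | ant1:(1,0)->N->(0,0)
  grid max=3 at (0,1)
Step 3: ant0:(0,1)->W->(0,0) | ant1:(0,0)->E->(0,1)
  grid max=4 at (0,1)

(0,0) (0,1)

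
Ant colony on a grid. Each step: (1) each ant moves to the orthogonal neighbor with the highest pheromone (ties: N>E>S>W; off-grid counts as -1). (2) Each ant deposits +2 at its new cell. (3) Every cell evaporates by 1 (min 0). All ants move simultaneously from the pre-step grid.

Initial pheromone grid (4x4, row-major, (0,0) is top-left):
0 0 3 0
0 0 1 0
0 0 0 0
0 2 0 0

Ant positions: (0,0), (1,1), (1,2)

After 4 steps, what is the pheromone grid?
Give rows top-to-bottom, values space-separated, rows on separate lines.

After step 1: ants at (0,1),(1,2),(0,2)
  0 1 4 0
  0 0 2 0
  0 0 0 0
  0 1 0 0
After step 2: ants at (0,2),(0,2),(1,2)
  0 0 7 0
  0 0 3 0
  0 0 0 0
  0 0 0 0
After step 3: ants at (1,2),(1,2),(0,2)
  0 0 8 0
  0 0 6 0
  0 0 0 0
  0 0 0 0
After step 4: ants at (0,2),(0,2),(1,2)
  0 0 11 0
  0 0 7 0
  0 0 0 0
  0 0 0 0

0 0 11 0
0 0 7 0
0 0 0 0
0 0 0 0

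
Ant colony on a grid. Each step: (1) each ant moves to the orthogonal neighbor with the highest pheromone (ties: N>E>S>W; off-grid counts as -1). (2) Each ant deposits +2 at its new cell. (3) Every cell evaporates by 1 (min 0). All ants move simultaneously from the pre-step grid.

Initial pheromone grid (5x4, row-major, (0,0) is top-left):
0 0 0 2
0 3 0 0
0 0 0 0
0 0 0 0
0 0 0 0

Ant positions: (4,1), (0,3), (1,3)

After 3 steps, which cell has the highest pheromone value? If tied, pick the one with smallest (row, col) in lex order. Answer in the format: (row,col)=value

Step 1: ant0:(4,1)->N->(3,1) | ant1:(0,3)->S->(1,3) | ant2:(1,3)->N->(0,3)
  grid max=3 at (0,3)
Step 2: ant0:(3,1)->N->(2,1) | ant1:(1,3)->N->(0,3) | ant2:(0,3)->S->(1,3)
  grid max=4 at (0,3)
Step 3: ant0:(2,1)->N->(1,1) | ant1:(0,3)->S->(1,3) | ant2:(1,3)->N->(0,3)
  grid max=5 at (0,3)
Final grid:
  0 0 0 5
  0 2 0 3
  0 0 0 0
  0 0 0 0
  0 0 0 0
Max pheromone 5 at (0,3)

Answer: (0,3)=5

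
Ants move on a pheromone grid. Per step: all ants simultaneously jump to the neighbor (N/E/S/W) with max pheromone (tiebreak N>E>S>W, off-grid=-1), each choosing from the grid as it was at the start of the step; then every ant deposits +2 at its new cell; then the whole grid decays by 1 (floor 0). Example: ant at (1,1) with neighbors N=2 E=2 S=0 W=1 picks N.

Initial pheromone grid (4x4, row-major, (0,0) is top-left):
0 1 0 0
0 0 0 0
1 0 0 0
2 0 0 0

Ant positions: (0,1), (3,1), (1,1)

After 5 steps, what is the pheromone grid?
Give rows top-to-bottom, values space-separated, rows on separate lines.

After step 1: ants at (0,2),(3,0),(0,1)
  0 2 1 0
  0 0 0 0
  0 0 0 0
  3 0 0 0
After step 2: ants at (0,1),(2,0),(0,2)
  0 3 2 0
  0 0 0 0
  1 0 0 0
  2 0 0 0
After step 3: ants at (0,2),(3,0),(0,1)
  0 4 3 0
  0 0 0 0
  0 0 0 0
  3 0 0 0
After step 4: ants at (0,1),(2,0),(0,2)
  0 5 4 0
  0 0 0 0
  1 0 0 0
  2 0 0 0
After step 5: ants at (0,2),(3,0),(0,1)
  0 6 5 0
  0 0 0 0
  0 0 0 0
  3 0 0 0

0 6 5 0
0 0 0 0
0 0 0 0
3 0 0 0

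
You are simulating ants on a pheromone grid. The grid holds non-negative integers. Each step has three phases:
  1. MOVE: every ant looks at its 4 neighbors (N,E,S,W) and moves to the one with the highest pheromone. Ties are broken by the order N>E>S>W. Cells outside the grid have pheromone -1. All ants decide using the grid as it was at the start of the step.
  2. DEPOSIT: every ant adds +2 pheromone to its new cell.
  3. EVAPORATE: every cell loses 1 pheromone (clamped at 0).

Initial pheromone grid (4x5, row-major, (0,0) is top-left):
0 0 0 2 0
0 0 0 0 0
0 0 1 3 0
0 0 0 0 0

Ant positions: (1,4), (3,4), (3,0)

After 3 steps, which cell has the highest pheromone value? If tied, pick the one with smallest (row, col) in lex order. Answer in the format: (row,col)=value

Answer: (2,3)=2

Derivation:
Step 1: ant0:(1,4)->N->(0,4) | ant1:(3,4)->N->(2,4) | ant2:(3,0)->N->(2,0)
  grid max=2 at (2,3)
Step 2: ant0:(0,4)->W->(0,3) | ant1:(2,4)->W->(2,3) | ant2:(2,0)->N->(1,0)
  grid max=3 at (2,3)
Step 3: ant0:(0,3)->E->(0,4) | ant1:(2,3)->N->(1,3) | ant2:(1,0)->N->(0,0)
  grid max=2 at (2,3)
Final grid:
  1 0 0 1 1
  0 0 0 1 0
  0 0 0 2 0
  0 0 0 0 0
Max pheromone 2 at (2,3)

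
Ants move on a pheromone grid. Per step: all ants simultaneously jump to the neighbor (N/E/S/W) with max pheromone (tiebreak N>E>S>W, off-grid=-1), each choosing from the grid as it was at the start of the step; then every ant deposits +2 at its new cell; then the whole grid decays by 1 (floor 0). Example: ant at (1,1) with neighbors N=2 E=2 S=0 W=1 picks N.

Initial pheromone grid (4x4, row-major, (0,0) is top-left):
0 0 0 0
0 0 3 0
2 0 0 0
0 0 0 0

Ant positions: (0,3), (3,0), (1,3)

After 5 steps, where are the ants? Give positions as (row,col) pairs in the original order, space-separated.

Step 1: ant0:(0,3)->S->(1,3) | ant1:(3,0)->N->(2,0) | ant2:(1,3)->W->(1,2)
  grid max=4 at (1,2)
Step 2: ant0:(1,3)->W->(1,2) | ant1:(2,0)->N->(1,0) | ant2:(1,2)->E->(1,3)
  grid max=5 at (1,2)
Step 3: ant0:(1,2)->E->(1,3) | ant1:(1,0)->S->(2,0) | ant2:(1,3)->W->(1,2)
  grid max=6 at (1,2)
Step 4: ant0:(1,3)->W->(1,2) | ant1:(2,0)->N->(1,0) | ant2:(1,2)->E->(1,3)
  grid max=7 at (1,2)
Step 5: ant0:(1,2)->E->(1,3) | ant1:(1,0)->S->(2,0) | ant2:(1,3)->W->(1,2)
  grid max=8 at (1,2)

(1,3) (2,0) (1,2)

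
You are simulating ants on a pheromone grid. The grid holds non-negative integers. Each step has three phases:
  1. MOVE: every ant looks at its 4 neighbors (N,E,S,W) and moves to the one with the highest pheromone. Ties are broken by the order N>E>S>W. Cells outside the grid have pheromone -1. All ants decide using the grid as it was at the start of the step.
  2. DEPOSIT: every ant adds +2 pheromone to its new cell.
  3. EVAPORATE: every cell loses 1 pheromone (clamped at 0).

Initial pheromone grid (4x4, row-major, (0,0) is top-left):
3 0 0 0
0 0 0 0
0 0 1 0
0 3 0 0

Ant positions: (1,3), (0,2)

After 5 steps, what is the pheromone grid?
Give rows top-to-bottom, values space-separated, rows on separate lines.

After step 1: ants at (0,3),(0,3)
  2 0 0 3
  0 0 0 0
  0 0 0 0
  0 2 0 0
After step 2: ants at (1,3),(1,3)
  1 0 0 2
  0 0 0 3
  0 0 0 0
  0 1 0 0
After step 3: ants at (0,3),(0,3)
  0 0 0 5
  0 0 0 2
  0 0 0 0
  0 0 0 0
After step 4: ants at (1,3),(1,3)
  0 0 0 4
  0 0 0 5
  0 0 0 0
  0 0 0 0
After step 5: ants at (0,3),(0,3)
  0 0 0 7
  0 0 0 4
  0 0 0 0
  0 0 0 0

0 0 0 7
0 0 0 4
0 0 0 0
0 0 0 0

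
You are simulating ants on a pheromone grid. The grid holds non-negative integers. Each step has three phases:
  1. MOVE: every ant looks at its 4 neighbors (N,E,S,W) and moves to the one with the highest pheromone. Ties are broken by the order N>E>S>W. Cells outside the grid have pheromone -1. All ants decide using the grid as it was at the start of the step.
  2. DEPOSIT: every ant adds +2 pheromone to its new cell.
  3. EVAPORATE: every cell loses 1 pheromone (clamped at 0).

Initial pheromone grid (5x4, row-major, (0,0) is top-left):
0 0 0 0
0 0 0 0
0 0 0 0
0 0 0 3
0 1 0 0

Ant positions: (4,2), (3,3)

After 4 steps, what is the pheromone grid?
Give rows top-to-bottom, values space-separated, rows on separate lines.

After step 1: ants at (4,1),(2,3)
  0 0 0 0
  0 0 0 0
  0 0 0 1
  0 0 0 2
  0 2 0 0
After step 2: ants at (3,1),(3,3)
  0 0 0 0
  0 0 0 0
  0 0 0 0
  0 1 0 3
  0 1 0 0
After step 3: ants at (4,1),(2,3)
  0 0 0 0
  0 0 0 0
  0 0 0 1
  0 0 0 2
  0 2 0 0
After step 4: ants at (3,1),(3,3)
  0 0 0 0
  0 0 0 0
  0 0 0 0
  0 1 0 3
  0 1 0 0

0 0 0 0
0 0 0 0
0 0 0 0
0 1 0 3
0 1 0 0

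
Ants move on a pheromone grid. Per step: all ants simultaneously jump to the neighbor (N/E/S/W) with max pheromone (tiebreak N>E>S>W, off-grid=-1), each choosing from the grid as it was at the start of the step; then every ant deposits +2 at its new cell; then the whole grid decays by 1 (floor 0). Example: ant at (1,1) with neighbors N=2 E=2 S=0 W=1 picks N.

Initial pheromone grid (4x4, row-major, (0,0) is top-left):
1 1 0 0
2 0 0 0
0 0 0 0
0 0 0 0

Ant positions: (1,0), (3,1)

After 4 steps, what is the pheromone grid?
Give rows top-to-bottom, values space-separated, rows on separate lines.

After step 1: ants at (0,0),(2,1)
  2 0 0 0
  1 0 0 0
  0 1 0 0
  0 0 0 0
After step 2: ants at (1,0),(1,1)
  1 0 0 0
  2 1 0 0
  0 0 0 0
  0 0 0 0
After step 3: ants at (0,0),(1,0)
  2 0 0 0
  3 0 0 0
  0 0 0 0
  0 0 0 0
After step 4: ants at (1,0),(0,0)
  3 0 0 0
  4 0 0 0
  0 0 0 0
  0 0 0 0

3 0 0 0
4 0 0 0
0 0 0 0
0 0 0 0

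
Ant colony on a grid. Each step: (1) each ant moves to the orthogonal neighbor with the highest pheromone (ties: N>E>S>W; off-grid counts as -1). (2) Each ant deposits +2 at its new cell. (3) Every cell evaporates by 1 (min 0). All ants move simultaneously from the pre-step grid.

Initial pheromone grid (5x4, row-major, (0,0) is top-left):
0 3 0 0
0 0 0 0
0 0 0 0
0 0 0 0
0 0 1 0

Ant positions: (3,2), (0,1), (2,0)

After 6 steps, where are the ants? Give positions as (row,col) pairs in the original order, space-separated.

Step 1: ant0:(3,2)->S->(4,2) | ant1:(0,1)->E->(0,2) | ant2:(2,0)->N->(1,0)
  grid max=2 at (0,1)
Step 2: ant0:(4,2)->N->(3,2) | ant1:(0,2)->W->(0,1) | ant2:(1,0)->N->(0,0)
  grid max=3 at (0,1)
Step 3: ant0:(3,2)->S->(4,2) | ant1:(0,1)->W->(0,0) | ant2:(0,0)->E->(0,1)
  grid max=4 at (0,1)
Step 4: ant0:(4,2)->N->(3,2) | ant1:(0,0)->E->(0,1) | ant2:(0,1)->W->(0,0)
  grid max=5 at (0,1)
Step 5: ant0:(3,2)->S->(4,2) | ant1:(0,1)->W->(0,0) | ant2:(0,0)->E->(0,1)
  grid max=6 at (0,1)
Step 6: ant0:(4,2)->N->(3,2) | ant1:(0,0)->E->(0,1) | ant2:(0,1)->W->(0,0)
  grid max=7 at (0,1)

(3,2) (0,1) (0,0)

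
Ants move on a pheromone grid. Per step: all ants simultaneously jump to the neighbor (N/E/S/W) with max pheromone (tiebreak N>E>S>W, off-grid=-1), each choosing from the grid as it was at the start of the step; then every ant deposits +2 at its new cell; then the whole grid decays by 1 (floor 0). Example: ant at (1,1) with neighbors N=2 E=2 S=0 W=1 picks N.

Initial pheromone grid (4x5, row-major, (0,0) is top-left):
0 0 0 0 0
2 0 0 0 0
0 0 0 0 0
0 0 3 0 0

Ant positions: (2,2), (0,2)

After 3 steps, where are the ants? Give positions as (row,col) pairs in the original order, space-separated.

Step 1: ant0:(2,2)->S->(3,2) | ant1:(0,2)->E->(0,3)
  grid max=4 at (3,2)
Step 2: ant0:(3,2)->N->(2,2) | ant1:(0,3)->E->(0,4)
  grid max=3 at (3,2)
Step 3: ant0:(2,2)->S->(3,2) | ant1:(0,4)->S->(1,4)
  grid max=4 at (3,2)

(3,2) (1,4)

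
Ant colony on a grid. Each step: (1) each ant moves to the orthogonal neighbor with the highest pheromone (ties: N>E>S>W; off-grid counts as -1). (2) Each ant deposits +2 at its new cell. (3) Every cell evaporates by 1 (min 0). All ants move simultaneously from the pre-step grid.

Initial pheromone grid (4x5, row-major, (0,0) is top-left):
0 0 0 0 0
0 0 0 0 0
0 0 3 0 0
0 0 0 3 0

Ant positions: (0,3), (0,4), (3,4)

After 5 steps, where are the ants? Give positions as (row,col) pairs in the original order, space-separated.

Step 1: ant0:(0,3)->E->(0,4) | ant1:(0,4)->S->(1,4) | ant2:(3,4)->W->(3,3)
  grid max=4 at (3,3)
Step 2: ant0:(0,4)->S->(1,4) | ant1:(1,4)->N->(0,4) | ant2:(3,3)->N->(2,3)
  grid max=3 at (3,3)
Step 3: ant0:(1,4)->N->(0,4) | ant1:(0,4)->S->(1,4) | ant2:(2,3)->S->(3,3)
  grid max=4 at (3,3)
Step 4: ant0:(0,4)->S->(1,4) | ant1:(1,4)->N->(0,4) | ant2:(3,3)->N->(2,3)
  grid max=4 at (0,4)
Step 5: ant0:(1,4)->N->(0,4) | ant1:(0,4)->S->(1,4) | ant2:(2,3)->S->(3,3)
  grid max=5 at (0,4)

(0,4) (1,4) (3,3)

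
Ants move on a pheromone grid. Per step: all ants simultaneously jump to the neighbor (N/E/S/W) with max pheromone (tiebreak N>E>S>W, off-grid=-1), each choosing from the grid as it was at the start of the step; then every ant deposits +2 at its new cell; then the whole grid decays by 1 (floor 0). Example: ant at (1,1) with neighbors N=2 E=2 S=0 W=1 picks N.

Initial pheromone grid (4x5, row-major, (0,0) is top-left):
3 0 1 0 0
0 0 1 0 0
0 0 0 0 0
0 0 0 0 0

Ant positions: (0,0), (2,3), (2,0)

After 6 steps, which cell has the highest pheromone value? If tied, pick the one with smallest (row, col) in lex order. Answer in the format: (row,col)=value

Step 1: ant0:(0,0)->E->(0,1) | ant1:(2,3)->N->(1,3) | ant2:(2,0)->N->(1,0)
  grid max=2 at (0,0)
Step 2: ant0:(0,1)->W->(0,0) | ant1:(1,3)->N->(0,3) | ant2:(1,0)->N->(0,0)
  grid max=5 at (0,0)
Step 3: ant0:(0,0)->E->(0,1) | ant1:(0,3)->E->(0,4) | ant2:(0,0)->E->(0,1)
  grid max=4 at (0,0)
Step 4: ant0:(0,1)->W->(0,0) | ant1:(0,4)->S->(1,4) | ant2:(0,1)->W->(0,0)
  grid max=7 at (0,0)
Step 5: ant0:(0,0)->E->(0,1) | ant1:(1,4)->N->(0,4) | ant2:(0,0)->E->(0,1)
  grid max=6 at (0,0)
Step 6: ant0:(0,1)->W->(0,0) | ant1:(0,4)->S->(1,4) | ant2:(0,1)->W->(0,0)
  grid max=9 at (0,0)
Final grid:
  9 4 0 0 0
  0 0 0 0 1
  0 0 0 0 0
  0 0 0 0 0
Max pheromone 9 at (0,0)

Answer: (0,0)=9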